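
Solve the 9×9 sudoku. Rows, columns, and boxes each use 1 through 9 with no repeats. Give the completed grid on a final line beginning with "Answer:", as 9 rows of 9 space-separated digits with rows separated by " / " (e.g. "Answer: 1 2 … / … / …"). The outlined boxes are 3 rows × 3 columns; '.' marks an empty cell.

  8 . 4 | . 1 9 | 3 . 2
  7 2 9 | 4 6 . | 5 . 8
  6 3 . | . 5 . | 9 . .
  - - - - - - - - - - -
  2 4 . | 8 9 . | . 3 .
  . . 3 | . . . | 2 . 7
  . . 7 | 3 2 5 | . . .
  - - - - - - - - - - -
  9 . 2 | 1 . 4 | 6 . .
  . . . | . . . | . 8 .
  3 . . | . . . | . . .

Step 1. [r4c7∈{1}] r4c7 is down to just 1 ⇒ r4c7=1.
Step 2. [r5c2∈{1,5,6,8,9}] row 5 places 8 nowhere but r5c2, so r5c2=8.
Step 3. [r9c8∈{1,2,4,5,7,9}] col 8 places 2 nowhere but r9c8 ⇒ r9c8=2.
Step 4. [r5c8∈{4,5,6,9}] across row 5, 9 lands solely at r5c8 ⇒ r5c8=9.
Step 5. [r4c9∈{5,6}] box 6 places 5 nowhere but r4c9 ⇒ r4c9=5.
Step 6. [r9c3∈{1,5,6,8}] in col 3, 8 fits only at r9c3. So r9c3=8.
Step 7. [r9c5∈{7}] only 7 remains possible at r9c5, so r9c5=7.
Step 8. [r8c3∈{1,5,6}] across col 3, 5 lands solely at r8c3 ⇒ r8c3=5.
Step 9. [r9c6∈{6}] r9c6 has the single candidate 6. So r9c6=6.
Step 10. [r9c2∈{1}] nothing but 1 survives at r9c2, so r9c2=1.
Step 11. [r9c7∈{4}] r9c7 has the single candidate 4, so r9c7=4.
Step 12. [r6c9∈{4,6}] col 9 places 6 nowhere but r6c9. So r6c9=6.
Step 13. [r8c5∈{3}] r8c5's peers cover all but 3, so r8c5=3.
Step 14. [r1c4∈{7}] nothing but 7 survives at r1c4 ⇒ r1c4=7.
Step 15. [r3c8∈{1,4,7}] 7 has one home in row 3: r3c8. So r3c8=7.
Step 16. [r9c9∈{9}] r9c9 is down to just 9 ⇒ r9c9=9.
Step 17. [r8c6∈{2}] r8c6 has the single candidate 2, so r8c6=2.
Step 18. [r5c1∈{1,5}] r5c1 is the only open cell in row 5 admitting 5, so r5c1=5.
Step 19. [r8c2∈{6,7}] 6 has one home in row 8: r8c2. So r8c2=6.
Step 20. [r3c9∈{1,4}] row 3 places 4 nowhere but r3c9. So r3c9=4.
Step 21. [r6c7∈{8}] nothing but 8 survives at r6c7. So r6c7=8.
Step 22. [r6c2∈{9}] nothing but 9 survives at r6c2. So r6c2=9.
Step 23. [r8c9∈{1}] r8c9 is down to just 1, so r8c9=1.
Step 24. [r3c4∈{2}] nothing but 2 survives at r3c4 ⇒ r3c4=2.
Step 25. [r3c6∈{8}] r3c6 has the single candidate 8 ⇒ r3c6=8.
Step 26. [r5c5∈{4}] only 4 remains possible at r5c5 ⇒ r5c5=4.
Step 27. [r5c4∈{6}] r5c4 has the single candidate 6 ⇒ r5c4=6.
Step 28. [r8c4∈{9}] nothing but 9 survives at r8c4. So r8c4=9.
Step 29. [r8c1∈{4}] r8c1 is down to just 4. So r8c1=4.
Step 30. [r4c6∈{7}] r4c6 has the single candidate 7 ⇒ r4c6=7.
Step 31. [r9c4∈{5}] only 5 remains possible at r9c4 ⇒ r9c4=5.
Step 32. [r7c8∈{5}] r7c8 has the single candidate 5. So r7c8=5.
Step 33. [r5c6∈{1}] r5c6's peers cover all but 1. So r5c6=1.
Step 34. [r2c8∈{1}] only 1 remains possible at r2c8 ⇒ r2c8=1.
Step 35. [r6c8∈{4}] nothing but 4 survives at r6c8 ⇒ r6c8=4.
Step 36. [r7c5∈{8}] only 8 remains possible at r7c5, so r7c5=8.
Step 37. [r1c8∈{6}] r1c8 is down to just 6 ⇒ r1c8=6.
Step 38. [r6c1∈{1}] r6c1 has the single candidate 1 ⇒ r6c1=1.
Step 39. [r3c3∈{1}] nothing but 1 survives at r3c3. So r3c3=1.
Step 40. [r8c7∈{7}] only 7 remains possible at r8c7 ⇒ r8c7=7.
Step 41. [r1c2∈{5}] nothing but 5 survives at r1c2. So r1c2=5.
Step 42. [r4c3∈{6}] r4c3 has the single candidate 6 ⇒ r4c3=6.
Step 43. [r7c9∈{3}] only 3 remains possible at r7c9, so r7c9=3.
Step 44. [r7c2∈{7}] only 7 remains possible at r7c2. So r7c2=7.
Step 45. [r2c6∈{3}] nothing but 3 survives at r2c6, so r2c6=3.

Answer: 8 5 4 7 1 9 3 6 2 / 7 2 9 4 6 3 5 1 8 / 6 3 1 2 5 8 9 7 4 / 2 4 6 8 9 7 1 3 5 / 5 8 3 6 4 1 2 9 7 / 1 9 7 3 2 5 8 4 6 / 9 7 2 1 8 4 6 5 3 / 4 6 5 9 3 2 7 8 1 / 3 1 8 5 7 6 4 2 9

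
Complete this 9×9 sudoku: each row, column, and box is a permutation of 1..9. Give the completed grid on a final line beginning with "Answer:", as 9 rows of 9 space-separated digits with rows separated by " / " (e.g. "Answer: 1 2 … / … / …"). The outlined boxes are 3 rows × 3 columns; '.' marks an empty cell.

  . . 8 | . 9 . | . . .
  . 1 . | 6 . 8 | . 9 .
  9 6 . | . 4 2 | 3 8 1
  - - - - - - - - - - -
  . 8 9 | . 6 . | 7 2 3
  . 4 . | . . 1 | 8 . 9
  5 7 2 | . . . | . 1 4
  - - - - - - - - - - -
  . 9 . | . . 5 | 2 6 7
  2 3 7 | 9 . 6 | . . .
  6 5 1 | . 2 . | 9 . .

Step 1. [r3c4∈{5,7}] r3c4 is the only open cell in row 3 admitting 7. So r3c4=7.
Step 2. [r5c1∈{3}] r5c1 has the single candidate 3, so r5c1=3.
Step 3. [r1c6∈{3}] r1c6's peers cover all but 3. So r1c6=3.
Step 4. [r2c5∈{5}] r2c5's peers cover all but 5 ⇒ r2c5=5.
Step 5. [r2c7∈{4}] nothing but 4 survives at r2c7, so r2c7=4.
Step 6. [r5c8∈{5}] nothing but 5 survives at r5c8, so r5c8=5.
Step 7. [r1c9∈{2,5,6}] across col 9, 6 lands solely at r1c9, so r1c9=6.
Step 8. [r7c1∈{4,8}] 8 has one home in col 1: r7c1 ⇒ r7c1=8.
Step 9. [r9c9∈{8}] nothing but 8 survives at r9c9 ⇒ r9c9=8.
Step 10. [r4c6∈{4}] r4c6 has the single candidate 4. So r4c6=4.
Step 11. [r8c7∈{1,5}] col 7 places 1 nowhere but r8c7. So r8c7=1.
Step 12. [r7c5∈{1,3}] 1 has one home in col 5: r7c5, so r7c5=1.
Step 13. [r7c4∈{3,4}] row 7 places 3 nowhere but r7c4 ⇒ r7c4=3.
Step 14. [r1c1∈{4,7}] 4 has one home in row 1: r1c1 ⇒ r1c1=4.
Step 15. [r6c4∈{8}] r6c4 has the single candidate 8, so r6c4=8.
Step 16. [r9c4∈{4}] only 4 remains possible at r9c4. So r9c4=4.
Step 17. [r6c7∈{6}] nothing but 6 survives at r6c7 ⇒ r6c7=6.
Step 18. [r5c3∈{6}] r5c3 has the single candidate 6 ⇒ r5c3=6.
Step 19. [r2c3∈{3}] r2c3 has the single candidate 3 ⇒ r2c3=3.
Step 20. [r8c5∈{8}] nothing but 8 survives at r8c5, so r8c5=8.
Step 21. [r2c1∈{7}] r2c1 is down to just 7, so r2c1=7.
Step 22. [r4c4∈{5}] r4c4's peers cover all but 5 ⇒ r4c4=5.
Step 23. [r1c7∈{5}] nothing but 5 survives at r1c7, so r1c7=5.
Step 24. [r6c5∈{3}] nothing but 3 survives at r6c5 ⇒ r6c5=3.
Step 25. [r7c3∈{4}] r7c3's peers cover all but 4 ⇒ r7c3=4.
Step 26. [r8c9∈{5}] r8c9 is down to just 5 ⇒ r8c9=5.
Step 27. [r4c1∈{1}] nothing but 1 survives at r4c1 ⇒ r4c1=1.
Step 28. [r1c2∈{2}] nothing but 2 survives at r1c2. So r1c2=2.
Step 29. [r8c8∈{4}] only 4 remains possible at r8c8, so r8c8=4.
Step 30. [r5c5∈{7}] r5c5 is down to just 7 ⇒ r5c5=7.
Step 31. [r3c3∈{5}] r3c3's peers cover all but 5. So r3c3=5.
Step 32. [r9c6∈{7}] r9c6 has the single candidate 7, so r9c6=7.
Step 33. [r1c8∈{7}] nothing but 7 survives at r1c8, so r1c8=7.
Step 34. [r6c6∈{9}] r6c6 is down to just 9, so r6c6=9.
Step 35. [r2c9∈{2}] r2c9's peers cover all but 2 ⇒ r2c9=2.
Step 36. [r9c8∈{3}] only 3 remains possible at r9c8 ⇒ r9c8=3.
Step 37. [r5c4∈{2}] nothing but 2 survives at r5c4 ⇒ r5c4=2.
Step 38. [r1c4∈{1}] r1c4 is down to just 1 ⇒ r1c4=1.

Answer: 4 2 8 1 9 3 5 7 6 / 7 1 3 6 5 8 4 9 2 / 9 6 5 7 4 2 3 8 1 / 1 8 9 5 6 4 7 2 3 / 3 4 6 2 7 1 8 5 9 / 5 7 2 8 3 9 6 1 4 / 8 9 4 3 1 5 2 6 7 / 2 3 7 9 8 6 1 4 5 / 6 5 1 4 2 7 9 3 8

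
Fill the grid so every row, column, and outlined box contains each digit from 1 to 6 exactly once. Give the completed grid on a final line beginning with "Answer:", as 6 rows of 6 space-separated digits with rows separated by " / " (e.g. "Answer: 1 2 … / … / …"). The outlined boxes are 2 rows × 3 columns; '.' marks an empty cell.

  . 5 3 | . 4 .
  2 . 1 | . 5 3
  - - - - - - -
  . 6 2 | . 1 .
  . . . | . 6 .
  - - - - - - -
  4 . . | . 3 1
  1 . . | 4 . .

Step 1. [r4c3∈{4,5}] across col 3, 4 lands solely at r4c3, so r4c3=4.
Step 2. [r6c5∈{2}] r6c5 is down to just 2. So r6c5=2.
Step 3. [r2c4∈{6}] only 6 remains possible at r2c4. So r2c4=6.
Step 4. [r5c4∈{5}] r5c4 is down to just 5. So r5c4=5.
Step 5. [r1c6∈{2}] r1c6 is down to just 2. So r1c6=2.
Step 6. [r4c6∈{5}] nothing but 5 survives at r4c6, so r4c6=5.
Step 7. [r4c1∈{3}] nothing but 3 survives at r4c1. So r4c1=3.
Step 8. [r6c6∈{6}] only 6 remains possible at r6c6 ⇒ r6c6=6.
Step 9. [r6c3∈{5}] r6c3 has the single candidate 5. So r6c3=5.
Step 10. [r3c4∈{3}] only 3 remains possible at r3c4. So r3c4=3.
Step 11. [r3c6∈{4}] nothing but 4 survives at r3c6. So r3c6=4.
Step 12. [r3c1∈{5}] r3c1 has the single candidate 5, so r3c1=5.
Step 13. [r1c4∈{1}] nothing but 1 survives at r1c4 ⇒ r1c4=1.
Step 14. [r5c2∈{2}] only 2 remains possible at r5c2, so r5c2=2.
Step 15. [r4c4∈{2}] r4c4 is down to just 2. So r4c4=2.
Step 16. [r1c1∈{6}] r1c1 has the single candidate 6, so r1c1=6.
Step 17. [r6c2∈{3}] r6c2 is down to just 3. So r6c2=3.
Step 18. [r4c2∈{1}] r4c2 has the single candidate 1 ⇒ r4c2=1.
Step 19. [r2c2∈{4}] r2c2's peers cover all but 4, so r2c2=4.
Step 20. [r5c3∈{6}] r5c3 is down to just 6. So r5c3=6.

Answer: 6 5 3 1 4 2 / 2 4 1 6 5 3 / 5 6 2 3 1 4 / 3 1 4 2 6 5 / 4 2 6 5 3 1 / 1 3 5 4 2 6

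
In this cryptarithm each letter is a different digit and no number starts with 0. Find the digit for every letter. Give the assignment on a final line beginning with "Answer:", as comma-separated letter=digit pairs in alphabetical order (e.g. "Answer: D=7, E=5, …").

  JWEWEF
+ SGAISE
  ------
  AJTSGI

Step 1. [col 1: F + E ≡ I (mod 10)] several values work for E in column 1 (F + E ≡ I (mod 10), carry-in 0); try E=4 ⇒ E=4.
Step 2. [col 1: F + E ≡ I (mod 10)] no forcing yet in column 1 (carry-in 0); I=3 is free and consistent — try it. So I=3.
Step 3. [col 1: F + E ≡ I (mod 10)] column 1: given E=4, I=3, carry-in 0, and digits 3,4 already taken and all letters distinct, F+E≡I (mod 10) forces F=9, so F=9.
Step 4. [col 2: E + S ≡ G (mod 10)] column 2 (E + S ≡ G (mod 10), carry-in 1) doesn't pin S yet; pick S=1 and continue. So S=1.
Step 5. [col 2: E + S ≡ G (mod 10)] from column 2 (E=4, S=1, carry-in 1, digits 1,3,4,9 already taken and all letters distinct): G must equal 6 ⇒ G=6.
Step 6. [col 3: W + I ≡ S (mod 10)] from column 3 (I=3, S=1, carry-in 0, digits 1,3,4,6,9 already taken and all letters distinct): W must equal 8, so W=8.
Step 7. [col 4: E + A ≡ T (mod 10)] several values work for A in column 4 (E + A ≡ T (mod 10), carry-in 1); try A=7 ⇒ A=7.
Step 8. [col 4: E + A ≡ T (mod 10)] column 4: given E=4, A=7, carry-in 1, and digits 1,3,4,6,7,8,9 already taken and all letters distinct, E+A≡T (mod 10) forces T=2 ⇒ T=2.
Step 9. [col 5: W + G ≡ J (mod 10)] from column 5 (W=8, G=6, carry-in 1, digits 1,2,3,4,6,7,8,9 already taken and all letters distinct): J must equal 5, so J=5.

Answer: A=7, E=4, F=9, G=6, I=3, J=5, S=1, T=2, W=8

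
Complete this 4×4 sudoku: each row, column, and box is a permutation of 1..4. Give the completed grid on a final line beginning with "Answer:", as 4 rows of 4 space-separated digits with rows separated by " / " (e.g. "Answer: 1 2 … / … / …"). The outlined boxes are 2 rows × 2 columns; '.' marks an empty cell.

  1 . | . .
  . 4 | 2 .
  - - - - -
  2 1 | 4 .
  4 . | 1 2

Step 1. [r1c3∈{3}] r1c3's peers cover all but 3. So r1c3=3.
Step 2. [r4c2∈{3}] only 3 remains possible at r4c2 ⇒ r4c2=3.
Step 3. [r2c1∈{3}] r2c1's peers cover all but 3, so r2c1=3.
Step 4. [r1c4∈{4}] r1c4 has the single candidate 4, so r1c4=4.
Step 5. [r3c4∈{3}] only 3 remains possible at r3c4. So r3c4=3.
Step 6. [r1c2∈{2}] r1c2 has the single candidate 2 ⇒ r1c2=2.
Step 7. [r2c4∈{1}] r2c4's peers cover all but 1. So r2c4=1.

Answer: 1 2 3 4 / 3 4 2 1 / 2 1 4 3 / 4 3 1 2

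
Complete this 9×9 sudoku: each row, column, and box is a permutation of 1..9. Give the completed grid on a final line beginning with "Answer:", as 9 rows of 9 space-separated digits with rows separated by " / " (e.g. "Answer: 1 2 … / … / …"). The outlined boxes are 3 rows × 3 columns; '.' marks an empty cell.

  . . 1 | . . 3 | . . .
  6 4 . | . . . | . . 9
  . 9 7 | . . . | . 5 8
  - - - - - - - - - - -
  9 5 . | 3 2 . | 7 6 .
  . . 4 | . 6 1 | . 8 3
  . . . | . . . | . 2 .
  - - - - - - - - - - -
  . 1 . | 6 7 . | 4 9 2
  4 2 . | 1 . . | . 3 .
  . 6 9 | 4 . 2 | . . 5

Step 1. [r2c3∈{2,3,5,8}] col 3 places 2 nowhere but r2c3 ⇒ r2c3=2.
Step 2. [r4c3∈{8}] nothing but 8 survives at r4c3. So r4c3=8.
Step 3. [r9c1∈{3,7,8}] across box 7, 7 lands solely at r9c1 ⇒ r9c1=7.
Step 4. [r7c1∈{3,5,8}] box 7 places 8 nowhere but r7c1. So r7c1=8.
Step 5. [r7c6∈{5}] r7c6 has the single candidate 5. So r7c6=5.
Step 6. [r4c6∈{4}] nothing but 4 survives at r4c6, so r4c6=4.
Step 7. [r1c8∈{4,7}] 4 has one home in col 8: r1c8 ⇒ r1c8=4.
Step 8. [r2c8∈{1,7}] 7 has one home in col 8: r2c8. So r2c8=7.
Step 9. [r2c6∈{8}] r2c6 is down to just 8. So r2c6=8.
Step 10. [r1c4∈{2,5,7,9}] 7 has one home in row 1: r1c4. So r1c4=7.
Step 11. [r2c4∈{5}] r2c4's peers cover all but 5, so r2c4=5.
Step 12. [r5c4∈{9}] r5c4 has the single candidate 9. So r5c4=9.
Step 13. [r6c1∈{1,3}] r6c1 is the only open cell in col 1 admitting 1 ⇒ r6c1=1.
Step 14. [r1c9∈{6}] only 6 remains possible at r1c9 ⇒ r1c9=6.
Step 15. [r2c5∈{1}] r2c5's peers cover all but 1 ⇒ r2c5=1.
Step 16. [r3c7∈{1,2,3}] 1 has one home in row 3: r3c7. So r3c7=1.
Step 17. [r6c2∈{3,7}] in col 2, 3 fits only at r6c2, so r6c2=3.
Step 18. [r9c7∈{8}] r9c7's peers cover all but 8, so r9c7=8.
Step 19. [r6c5∈{5,8}] 5 has one home in col 5: r6c5. So r6c5=5.
Step 20. [r1c5∈{9}] nothing but 9 survives at r1c5 ⇒ r1c5=9.
Step 21. [r5c7∈{5}] nothing but 5 survives at r5c7. So r5c7=5.
Step 22. [r9c8∈{1}] r9c8 has the single candidate 1 ⇒ r9c8=1.
Step 23. [r1c7∈{2}] r1c7 is down to just 2 ⇒ r1c7=2.
Step 24. [r8c7∈{6}] r8c7 is down to just 6, so r8c7=6.
Step 25. [r3c4∈{2}] r3c4 is down to just 2 ⇒ r3c4=2.
Step 26. [r5c2∈{7}] r5c2 has the single candidate 7. So r5c2=7.
Step 27. [r1c1∈{5}] only 5 remains possible at r1c1. So r1c1=5.
Step 28. [r8c6∈{9}] r8c6 is down to just 9, so r8c6=9.
Step 29. [r6c9∈{4}] nothing but 4 survives at r6c9 ⇒ r6c9=4.
Step 30. [r9c5∈{3}] nothing but 3 survives at r9c5. So r9c5=3.
Step 31. [r6c7∈{9}] only 9 remains possible at r6c7 ⇒ r6c7=9.
Step 32. [r3c5∈{4}] nothing but 4 survives at r3c5, so r3c5=4.
Step 33. [r6c3∈{6}] only 6 remains possible at r6c3, so r6c3=6.
Step 34. [r6c4∈{8}] r6c4 has the single candidate 8. So r6c4=8.
Step 35. [r7c3∈{3}] nothing but 3 survives at r7c3 ⇒ r7c3=3.
Step 36. [r8c3∈{5}] r8c3's peers cover all but 5. So r8c3=5.
Step 37. [r2c7∈{3}] r2c7's peers cover all but 3, so r2c7=3.
Step 38. [r3c6∈{6}] nothing but 6 survives at r3c6. So r3c6=6.
Step 39. [r8c5∈{8}] r8c5 has the single candidate 8, so r8c5=8.
Step 40. [r3c1∈{3}] r3c1 is down to just 3. So r3c1=3.
Step 41. [r4c9∈{1}] nothing but 1 survives at r4c9. So r4c9=1.
Step 42. [r1c2∈{8}] r1c2 has the single candidate 8, so r1c2=8.
Step 43. [r6c6∈{7}] r6c6 has the single candidate 7. So r6c6=7.
Step 44. [r5c1∈{2}] r5c1 is down to just 2 ⇒ r5c1=2.
Step 45. [r8c9∈{7}] r8c9 has the single candidate 7. So r8c9=7.

Answer: 5 8 1 7 9 3 2 4 6 / 6 4 2 5 1 8 3 7 9 / 3 9 7 2 4 6 1 5 8 / 9 5 8 3 2 4 7 6 1 / 2 7 4 9 6 1 5 8 3 / 1 3 6 8 5 7 9 2 4 / 8 1 3 6 7 5 4 9 2 / 4 2 5 1 8 9 6 3 7 / 7 6 9 4 3 2 8 1 5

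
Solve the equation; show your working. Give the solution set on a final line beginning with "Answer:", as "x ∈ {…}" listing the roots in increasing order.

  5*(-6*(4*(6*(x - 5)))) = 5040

Step 1. [5*(-6*(4*(6*(x - 5)))) = 5040] leading coefficient 5: divide by 5. So div: -6*(4*(6*(x - 5))) = 1008.
Step 2. [-6*(4*(6*(x - 5))) = 1008] LHS = -6·(…); ÷-6 both sides, so div: 4*(6*(x - 5)) = -168.
Step 3. [4*(6*(x - 5)) = -168] leading coefficient 4: divide by 4. So div: 6*(x - 5) = -42.
Step 4. [6*(x - 5) = -42] 6 out front; divide by 6, so div: x - 5 = -7.
Step 5. [x - 5 = -7] -5 is outermost — add 5 both sides, so sub: x = -2.

Answer: x ∈ {-2}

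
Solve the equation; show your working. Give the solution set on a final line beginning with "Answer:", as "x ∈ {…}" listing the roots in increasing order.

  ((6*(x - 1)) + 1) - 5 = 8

Step 1. [((6*(x - 1)) + 1) - 5 = 8] add 5: x sits inside (… - 5), so sub: (6*(x - 1)) + 1 = 13.
Step 2. [(6*(x - 1)) + 1 = 13] subtract 1: x sits inside (… + 1) ⇒ sub: 6*(x - 1) = 12.
Step 3. [6*(x - 1) = 12] 6·(inner) — divide through by 6. So div: x - 1 = 2.
Step 4. [x - 1 = 2] peel the -1: add 1 from each side. So sub: x = 3.

Answer: x ∈ {3}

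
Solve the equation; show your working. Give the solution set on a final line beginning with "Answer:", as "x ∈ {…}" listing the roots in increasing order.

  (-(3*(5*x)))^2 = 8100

Step 1. [(-(3*(5*x)))^2 = 8100] √ both sides: 8100 ≥ 0 gives two branches, so sqrt: -(3*(5*x)) = 90 or -90.
Step 2. [-(3*(5*x)) = 90 or -90] LHS negated; negate both sides, so neg: 3*(5*x) = -90 or 90.
Step 3. [3*(5*x) = -90 or 90] LHS = 3·(…); ÷3 both sides, so div: 5*x = -30 or 30.
Step 4. [5*x = -30 or 30] 5·(inner) — divide through by 5, so div: x = -6 or 6.

Answer: x ∈ {-6, 6}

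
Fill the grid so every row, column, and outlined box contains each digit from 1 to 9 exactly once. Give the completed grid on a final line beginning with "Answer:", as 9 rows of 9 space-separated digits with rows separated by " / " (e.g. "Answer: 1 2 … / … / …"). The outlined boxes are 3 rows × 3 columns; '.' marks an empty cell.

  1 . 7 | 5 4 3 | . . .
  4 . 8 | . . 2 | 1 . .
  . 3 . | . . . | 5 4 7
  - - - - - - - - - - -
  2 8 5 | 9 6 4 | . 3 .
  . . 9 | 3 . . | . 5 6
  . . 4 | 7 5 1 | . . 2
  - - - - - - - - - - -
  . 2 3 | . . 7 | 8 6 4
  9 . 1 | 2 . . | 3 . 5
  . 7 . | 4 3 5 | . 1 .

Step 1. [r2c8∈{9}] only 9 remains possible at r2c8, so r2c8=9.
Step 2. [r3c1∈{6}] r3c1 has the single candidate 6 ⇒ r3c1=6.
Step 3. [r5c6∈{8}] r5c6 has the single candidate 8. So r5c6=8.
Step 4. [r9c7∈{2,9}] r9c7 is the only open cell in row 9 admitting 2. So r9c7=2.
Step 5. [r7c5∈{1,9}] across row 7, 9 lands solely at r7c5, so r7c5=9.
Step 6. [r3c5∈{1,8}] across col 5, 1 lands solely at r3c5 ⇒ r3c5=1.
Step 7. [r5c1∈{7}] r5c1's peers cover all but 7, so r5c1=7.
Step 8. [r8c2∈{4,6}] r8c2 is the only open cell in row 8 admitting 4, so r8c2=4.
Step 9. [r1c9∈{8}] r1c9 has the single candidate 8 ⇒ r1c9=8.
Step 10. [r5c5∈{2}] r5c5's peers cover all but 2, so r5c5=2.
Step 11. [r1c8∈{2}] only 2 remains possible at r1c8. So r1c8=2.
Step 12. [r9c3∈{6}] r9c3's peers cover all but 6 ⇒ r9c3=6.
Step 13. [r4c7∈{7}] r4c7's peers cover all but 7. So r4c7=7.
Step 14. [r7c4∈{1}] nothing but 1 survives at r7c4. So r7c4=1.
Step 15. [r6c2∈{6}] only 6 remains possible at r6c2. So r6c2=6.
Step 16. [r3c3∈{2}] only 2 remains possible at r3c3, so r3c3=2.
Step 17. [r3c4∈{8}] r3c4's peers cover all but 8. So r3c4=8.
Step 18. [r5c7∈{4}] nothing but 4 survives at r5c7 ⇒ r5c7=4.
Step 19. [r2c4∈{6}] r2c4's peers cover all but 6. So r2c4=6.
Step 20. [r6c7∈{9}] r6c7 is down to just 9. So r6c7=9.
Step 21. [r6c1∈{3}] r6c1's peers cover all but 3 ⇒ r6c1=3.
Step 22. [r2c9∈{3}] only 3 remains possible at r2c9 ⇒ r2c9=3.
Step 23. [r2c5∈{7}] nothing but 7 survives at r2c5 ⇒ r2c5=7.
Step 24. [r1c2∈{9}] r1c2 is down to just 9 ⇒ r1c2=9.
Step 25. [r8c6∈{6}] nothing but 6 survives at r8c6. So r8c6=6.
Step 26. [r5c2∈{1}] nothing but 1 survives at r5c2, so r5c2=1.
Step 27. [r7c1∈{5}] only 5 remains possible at r7c1 ⇒ r7c1=5.
Step 28. [r8c8∈{7}] r8c8 is down to just 7 ⇒ r8c8=7.
Step 29. [r2c2∈{5}] only 5 remains possible at r2c2. So r2c2=5.
Step 30. [r9c9∈{9}] r9c9's peers cover all but 9 ⇒ r9c9=9.
Step 31. [r6c8∈{8}] r6c8's peers cover all but 8 ⇒ r6c8=8.
Step 32. [r9c1∈{8}] r9c1 is down to just 8. So r9c1=8.
Step 33. [r3c6∈{9}] r3c6's peers cover all but 9, so r3c6=9.
Step 34. [r4c9∈{1}] r4c9's peers cover all but 1. So r4c9=1.
Step 35. [r1c7∈{6}] r1c7 is down to just 6. So r1c7=6.
Step 36. [r8c5∈{8}] r8c5 is down to just 8. So r8c5=8.

Answer: 1 9 7 5 4 3 6 2 8 / 4 5 8 6 7 2 1 9 3 / 6 3 2 8 1 9 5 4 7 / 2 8 5 9 6 4 7 3 1 / 7 1 9 3 2 8 4 5 6 / 3 6 4 7 5 1 9 8 2 / 5 2 3 1 9 7 8 6 4 / 9 4 1 2 8 6 3 7 5 / 8 7 6 4 3 5 2 1 9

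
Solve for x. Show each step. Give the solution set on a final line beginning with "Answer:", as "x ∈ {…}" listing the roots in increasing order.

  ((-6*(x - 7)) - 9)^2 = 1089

Step 1. [((-6*(x - 7)) - 9)^2 = 1089] 1089 ≥ 0, LHS is (·)² — take ±√. So sqrt: (-6*(x - 7)) - 9 = 33 or -33.
Step 2. [(-6*(x - 7)) - 9 = 33 or -33] the outer -9 inverts by adding 9, so sub: -6*(x - 7) = 42 or -24.
Step 3. [-6*(x - 7) = 42 or -24] -6·(inner) — divide through by -6 ⇒ div: x - 7 = -7 or 4.
Step 4. [x - 7 = -7 or 4] peel the -7: add 7 from each side. So sub: x = 0 or 11.

Answer: x ∈ {0, 11}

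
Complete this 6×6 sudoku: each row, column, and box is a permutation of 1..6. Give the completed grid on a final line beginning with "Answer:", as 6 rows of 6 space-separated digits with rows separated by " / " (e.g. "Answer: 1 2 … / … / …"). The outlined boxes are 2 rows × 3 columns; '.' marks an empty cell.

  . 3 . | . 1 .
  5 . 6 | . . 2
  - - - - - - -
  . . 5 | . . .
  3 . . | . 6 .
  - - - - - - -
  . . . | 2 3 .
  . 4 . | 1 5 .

Step 1. [r5c6∈{4,6}] across row 5, 4 lands solely at r5c6. So r5c6=4.
Step 2. [r2c5∈{4}] r2c5's peers cover all but 4 ⇒ r2c5=4.
Step 3. [r5c3∈{1}] r5c3's peers cover all but 1, so r5c3=1.
Step 4. [r3c1∈{1,2,4,6}] col 1 places 1 nowhere but r3c1, so r3c1=1.
Step 5. [r4c3∈{2,4}] across box 3, 4 lands solely at r4c3 ⇒ r4c3=4.
Step 6. [r1c4∈{5,6}] 6 has one home in col 4: r1c4. So r1c4=6.
Step 7. [r1c3∈{2}] nothing but 2 survives at r1c3, so r1c3=2.
Step 8. [r3c2∈{2,6}] row 3 places 6 nowhere but r3c2, so r3c2=6.
Step 9. [r1c6∈{5}] only 5 remains possible at r1c6. So r1c6=5.
Step 10. [r3c6∈{3}] nothing but 3 survives at r3c6, so r3c6=3.
Step 11. [r6c6∈{6}] r6c6 is down to just 6 ⇒ r6c6=6.
Step 12. [r4c6∈{1}] nothing but 1 survives at r4c6, so r4c6=1.
Step 13. [r4c4∈{5}] only 5 remains possible at r4c4 ⇒ r4c4=5.
Step 14. [r5c1∈{6}] nothing but 6 survives at r5c1. So r5c1=6.
Step 15. [r3c5∈{2}] nothing but 2 survives at r3c5. So r3c5=2.
Step 16. [r2c4∈{3}] r2c4's peers cover all but 3 ⇒ r2c4=3.
Step 17. [r2c2∈{1}] r2c2 has the single candidate 1. So r2c2=1.
Step 18. [r1c1∈{4}] only 4 remains possible at r1c1. So r1c1=4.
Step 19. [r3c4∈{4}] r3c4 is down to just 4. So r3c4=4.
Step 20. [r5c2∈{5}] only 5 remains possible at r5c2 ⇒ r5c2=5.
Step 21. [r6c1∈{2}] r6c1's peers cover all but 2 ⇒ r6c1=2.
Step 22. [r4c2∈{2}] r4c2 has the single candidate 2. So r4c2=2.
Step 23. [r6c3∈{3}] nothing but 3 survives at r6c3. So r6c3=3.

Answer: 4 3 2 6 1 5 / 5 1 6 3 4 2 / 1 6 5 4 2 3 / 3 2 4 5 6 1 / 6 5 1 2 3 4 / 2 4 3 1 5 6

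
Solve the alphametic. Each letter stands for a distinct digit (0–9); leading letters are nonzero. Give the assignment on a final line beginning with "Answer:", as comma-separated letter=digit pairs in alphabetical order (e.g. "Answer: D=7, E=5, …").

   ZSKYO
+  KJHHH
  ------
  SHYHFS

Step 1. [col 1: O + H ≡ S (mod 10)] no forcing yet in column 1 (carry-in 0); S=1 is free and consistent — try it, so S=1.
Step 2. [col 1: O + H ≡ S (mod 10)] several values work for H in column 1 (O + H ≡ S (mod 10), carry-in 0); try H=4 ⇒ H=4.
Step 3. [col 1: O + H ≡ S (mod 10)] column 1 reads O+H+carry(0)=S with H=4, S=1; with digits 1,4 already taken and all letters distinct, the only value for O is 7, so O=7.
Step 4. [col 2: Y + H ≡ F (mod 10)] no forcing yet in column 2 (carry-in 1); F=3 is free and consistent — try it. So F=3.
Step 5. [col 2: Y + H ≡ F (mod 10)] column 2: given H=4, F=3, carry-in 1, and digits 1,3,4,7 already taken and all letters distinct, Y+H≡F (mod 10) forces Y=8, so Y=8.
Step 6. [col 3: K + H ≡ H (mod 10)] in column 3 we have K+H≡H with carry-in 1; given H=4 and digits 1,3,4,7,8 already taken and all letters distinct, that pins K to 9 ⇒ K=9.
Step 7. [col 4: S + J ≡ Y (mod 10)] in column 4 we have S+J≡Y with carry-in 1; given S=1, Y=8 and digits 1,3,4,7,8,9 already taken and all letters distinct, that pins J to 6. So J=6.
Step 8. [col 5: Z + K ≡ H (mod 10)] column 5 reads Z+K+carry(0)=H with K=9, H=4; with digits 1,3,4,6,7,8,9 already taken and all letters distinct, the only value for Z is 5 ⇒ Z=5.

Answer: F=3, H=4, J=6, K=9, O=7, S=1, Y=8, Z=5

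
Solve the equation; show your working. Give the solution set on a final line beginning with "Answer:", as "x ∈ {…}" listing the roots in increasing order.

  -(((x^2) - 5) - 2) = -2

Step 1. [-(((x^2) - 5) - 2) = -2] flip signs both sides. So neg: ((x^2) - 5) - 2 = 2.
Step 2. [((x^2) - 5) - 2 = 2] 2 comes off first (add 2). So sub: (x^2) - 5 = 4.
Step 3. [(x^2) - 5 = 4] 5 comes off first (add 5), so sub: x^2 = 9.
Step 4. [x^2 = 9] LHS squared, RHS 9 ≥ 0: apply √ (±), so sqrt: x = 3 or -3.

Answer: x ∈ {-3, 3}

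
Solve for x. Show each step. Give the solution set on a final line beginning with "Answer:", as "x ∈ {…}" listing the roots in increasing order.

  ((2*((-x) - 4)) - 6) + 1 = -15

Step 1. [((2*((-x) - 4)) - 6) + 1 = -15] the outer +1 inverts by subtracting 1. So sub: (2*((-x) - 4)) - 6 = -16.
Step 2. [(2*((-x) - 4)) - 6 = -16] 2 | LHS and 2 | -16: pull 2 out, so factor: ((-x) - 4) - 3 = -8.
Step 3. [((-x) - 4) - 3 = -8] the outer -3 inverts by adding 3, so sub: (-x) - 4 = -5.
Step 4. [(-x) - 4 = -5] -4 is outermost — add 4 both sides ⇒ sub: -x = -1.
Step 5. [-x = -1] flip signs both sides. So neg: x = 1.

Answer: x ∈ {1}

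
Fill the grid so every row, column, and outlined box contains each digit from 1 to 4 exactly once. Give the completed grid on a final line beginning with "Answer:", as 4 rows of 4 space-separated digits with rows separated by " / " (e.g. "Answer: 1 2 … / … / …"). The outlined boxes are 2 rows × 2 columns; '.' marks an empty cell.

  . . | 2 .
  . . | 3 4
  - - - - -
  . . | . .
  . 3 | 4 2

Step 1. [r4c1∈{1}] nothing but 1 survives at r4c1 ⇒ r4c1=1.
Step 2. [r2c1∈{2}] r2c1's peers cover all but 2, so r2c1=2.
Step 3. [r1c4∈{1}] nothing but 1 survives at r1c4. So r1c4=1.
Step 4. [r3c1∈{4}] r3c1's peers cover all but 4, so r3c1=4.
Step 5. [r1c1∈{3}] nothing but 3 survives at r1c1, so r1c1=3.
Step 6. [r1c2∈{4}] r1c2's peers cover all but 4 ⇒ r1c2=4.
Step 7. [r3c4∈{3}] only 3 remains possible at r3c4. So r3c4=3.
Step 8. [r3c3∈{1}] only 1 remains possible at r3c3. So r3c3=1.
Step 9. [r2c2∈{1}] only 1 remains possible at r2c2. So r2c2=1.
Step 10. [r3c2∈{2}] r3c2 has the single candidate 2, so r3c2=2.

Answer: 3 4 2 1 / 2 1 3 4 / 4 2 1 3 / 1 3 4 2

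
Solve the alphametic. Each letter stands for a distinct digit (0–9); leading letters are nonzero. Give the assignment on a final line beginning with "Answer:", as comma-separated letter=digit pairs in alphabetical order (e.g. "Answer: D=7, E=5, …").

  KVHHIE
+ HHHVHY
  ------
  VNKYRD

Step 1. [col 1: E + Y ≡ D (mod 10)] several values work for D in column 1 (E + Y ≡ D (mod 10), carry-in 0); try D=8. So D=8.
Step 2. [col 1: E + Y ≡ D (mod 10)] several values work for E in column 1 (E + Y ≡ D (mod 10), carry-in 0); try E=6. So E=6.
Step 3. [col 1: E + Y ≡ D (mod 10)] from column 1 (E=6, D=8, carry-in 0, digits 6,8 already taken and all letters distinct): Y must equal 2. So Y=2.
Step 4. [col 2: I + H ≡ R (mod 10)] R=9 is one option consistent with column 2 (I + H ≡ R (mod 10), carry-in 0) — take it. So R=9.
Step 5. [col 2: I + H ≡ R (mod 10)] no forcing yet in column 2 (carry-in 0); I=4 is free and consistent — try it ⇒ I=4.
Step 6. [col 2: I + H ≡ R (mod 10)] in column 2 we have I+H≡R with carry-in 0; given I=4, R=9 and digits 2,4,6,8,9 already taken and all letters distinct, that pins H to 5 ⇒ H=5.
Step 7. [col 3: H + V ≡ Y (mod 10)] column 3 reads H+V+carry(0)=Y with H=5, Y=2; with digits 2,4,5,6,8,9 already taken and all letters distinct, the only value for V is 7. So V=7.
Step 8. [col 4: H + H ≡ K (mod 10)] in column 4 we have H+H≡K with carry-in 1; given H=5 and digits 2,4,5,6,7,8,9 already taken and all letters distinct, that pins K to 1. So K=1.
Step 9. [col 5: V + H ≡ N (mod 10)] from column 5 (V=7, H=5, carry-in 1, digits 1,2,4,5,6,7,8,9 already taken and all letters distinct): N must equal 3, so N=3.

Answer: D=8, E=6, H=5, I=4, K=1, N=3, R=9, V=7, Y=2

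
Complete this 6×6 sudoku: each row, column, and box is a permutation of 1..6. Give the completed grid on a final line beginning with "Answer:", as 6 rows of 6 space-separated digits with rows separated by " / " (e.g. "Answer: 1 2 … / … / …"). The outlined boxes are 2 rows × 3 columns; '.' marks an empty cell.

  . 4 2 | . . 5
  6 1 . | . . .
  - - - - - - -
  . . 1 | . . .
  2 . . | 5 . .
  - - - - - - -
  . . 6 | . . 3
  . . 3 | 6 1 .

Step 1. [r5c5∈{2,4,5}] 5 has one home in col 5: r5c5 ⇒ r5c5=5.
Step 2. [r4c3∈{4}] nothing but 4 survives at r4c3, so r4c3=4.
Step 3. [r1c1∈{3}] r1c1 is down to just 3. So r1c1=3.
Step 4. [r1c5∈{6}] r1c5's peers cover all but 6 ⇒ r1c5=6.
Step 5. [r4c5∈{3}] nothing but 3 survives at r4c5 ⇒ r4c5=3.
Step 6. [r3c1∈{5}] only 5 remains possible at r3c1. So r3c1=5.
Step 7. [r5c2∈{2}] r5c2 is down to just 2 ⇒ r5c2=2.
Step 8. [r5c4∈{4}] nothing but 4 survives at r5c4 ⇒ r5c4=4.
Step 9. [r3c4∈{2}] r3c4 is down to just 2 ⇒ r3c4=2.
Step 10. [r3c5∈{4}] r3c5 is down to just 4. So r3c5=4.
Step 11. [r3c6∈{6}] r3c6 is down to just 6, so r3c6=6.
Step 12. [r2c6∈{2,4}] in row 2, 4 fits only at r2c6. So r2c6=4.
Step 13. [r2c4∈{3}] r2c4 has the single candidate 3, so r2c4=3.
Step 14. [r4c6∈{1}] r4c6 has the single candidate 1, so r4c6=1.
Step 15. [r6c1∈{4}] r6c1 is down to just 4 ⇒ r6c1=4.
Step 16. [r4c2∈{6}] r4c2's peers cover all but 6, so r4c2=6.
Step 17. [r1c4∈{1}] r1c4's peers cover all but 1 ⇒ r1c4=1.
Step 18. [r3c2∈{3}] r3c2 has the single candidate 3. So r3c2=3.
Step 19. [r6c6∈{2}] r6c6's peers cover all but 2. So r6c6=2.
Step 20. [r5c1∈{1}] r5c1 has the single candidate 1. So r5c1=1.
Step 21. [r2c5∈{2}] nothing but 2 survives at r2c5. So r2c5=2.
Step 22. [r2c3∈{5}] r2c3 has the single candidate 5. So r2c3=5.
Step 23. [r6c2∈{5}] r6c2's peers cover all but 5. So r6c2=5.

Answer: 3 4 2 1 6 5 / 6 1 5 3 2 4 / 5 3 1 2 4 6 / 2 6 4 5 3 1 / 1 2 6 4 5 3 / 4 5 3 6 1 2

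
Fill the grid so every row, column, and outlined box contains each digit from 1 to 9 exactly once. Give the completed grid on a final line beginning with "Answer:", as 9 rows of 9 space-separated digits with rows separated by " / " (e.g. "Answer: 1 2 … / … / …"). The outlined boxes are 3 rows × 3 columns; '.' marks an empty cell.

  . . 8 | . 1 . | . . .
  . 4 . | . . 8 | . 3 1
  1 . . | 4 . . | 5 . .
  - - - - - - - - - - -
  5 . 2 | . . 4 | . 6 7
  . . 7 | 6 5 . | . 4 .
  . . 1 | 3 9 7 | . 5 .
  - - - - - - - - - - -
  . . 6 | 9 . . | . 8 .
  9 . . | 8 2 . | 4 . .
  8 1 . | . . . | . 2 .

Step 1. [r5c1∈{3}] r5c1 has the single candidate 3 ⇒ r5c1=3.
Step 2. [r5c6∈{1,2}] in box 5, 2 fits only at r5c6. So r5c6=2.
Step 3. [r3c9∈{2,6,8,9}] row 3 places 8 nowhere but r3c9. So r3c9=8.
Step 4. [r3c2∈{2,3,6,7,9}] across row 3, 2 lands solely at r3c2, so r3c2=2.
Step 5. [r4c7∈{1,3,8,9}] row 4 places 3 nowhere but r4c7, so r4c7=3.
Step 6. [r9c3∈{3,4,5}] across col 3, 4 lands solely at r9c3 ⇒ r9c3=4.
Step 7. [r5c9∈{9}] r5c9 is down to just 9. So r5c9=9.
Step 8. [r9c7∈{6,7,9}] row 9 places 9 nowhere but r9c7, so r9c7=9.
Step 9. [r5c2∈{8}] only 8 remains possible at r5c2, so r5c2=8.
Step 10. [r2c3∈{5,9}] in row 2, 9 fits only at r2c3. So r2c3=9.
Step 11. [r1c2∈{3,5,6,7}] r1c2 is the only open cell in box 1 admitting 5 ⇒ r1c2=5.
Step 12. [r1c6∈{3,6,9}] across row 1, 3 lands solely at r1c6, so r1c6=3.
Step 13. [r2c4∈{2,5,7}] in row 2, 5 fits only at r2c4. So r2c4=5.
Step 14. [r2c7∈{2,6,7}] 2 has one home in row 2: r2c7. So r2c7=2.
Step 15. [r8c8∈{1,7}] col 8 places 1 nowhere but r8c8, so r8c8=1.
Step 16. [r7c7∈{7}] r7c7's peers cover all but 7 ⇒ r7c7=7.
Step 17. [r7c2∈{3}] r7c2's peers cover all but 3. So r7c2=3.
Step 18. [r8c9∈{3,5,6}] 3 has one home in row 8: r8c9, so r8c9=3.
Step 19. [r9c9∈{5,6}] box 9 places 6 nowhere but r9c9 ⇒ r9c9=6.
Step 20. [r1c8∈{7,9}] across row 1, 9 lands solely at r1c8, so r1c8=9.
Step 21. [r8c6∈{5,6}] row 8 places 6 nowhere but r8c6 ⇒ r8c6=6.
Step 22. [r3c5∈{6,7}] in row 3, 6 fits only at r3c5. So r3c5=6.
Step 23. [r2c1∈{6,7}] row 2 places 6 nowhere but r2c1 ⇒ r2c1=6.
Step 24. [r9c4∈{7}] only 7 remains possible at r9c4 ⇒ r9c4=7.
Step 25. [r7c6∈{1,5}] 1 has one home in row 7: r7c6, so r7c6=1.
Step 26. [r7c9∈{5}] r7c9 is down to just 5. So r7c9=5.
Step 27. [r9c5∈{3}] nothing but 3 survives at r9c5, so r9c5=3.
Step 28. [r6c1∈{4}] r6c1 has the single candidate 4. So r6c1=4.
Step 29. [r5c7∈{1}] r5c7 has the single candidate 1 ⇒ r5c7=1.
Step 30. [r4c5∈{8}] nothing but 8 survives at r4c5 ⇒ r4c5=8.
Step 31. [r7c1∈{2}] r7c1's peers cover all but 2 ⇒ r7c1=2.
Step 32. [r3c3∈{3}] only 3 remains possible at r3c3 ⇒ r3c3=3.
Step 33. [r4c2∈{9}] r4c2 is down to just 9, so r4c2=9.
Step 34. [r1c7∈{6}] r1c7 has the single candidate 6. So r1c7=6.
Step 35. [r9c6∈{5}] nothing but 5 survives at r9c6 ⇒ r9c6=5.
Step 36. [r4c4∈{1}] r4c4 has the single candidate 1, so r4c4=1.
Step 37. [r8c2∈{7}] r8c2 is down to just 7, so r8c2=7.
Step 38. [r8c3∈{5}] nothing but 5 survives at r8c3. So r8c3=5.
Step 39. [r1c1∈{7}] only 7 remains possible at r1c1, so r1c1=7.
Step 40. [r7c5∈{4}] r7c5 is down to just 4, so r7c5=4.
Step 41. [r3c8∈{7}] only 7 remains possible at r3c8 ⇒ r3c8=7.
Step 42. [r6c9∈{2}] nothing but 2 survives at r6c9, so r6c9=2.
Step 43. [r6c7∈{8}] nothing but 8 survives at r6c7 ⇒ r6c7=8.
Step 44. [r6c2∈{6}] r6c2's peers cover all but 6. So r6c2=6.
Step 45. [r1c9∈{4}] only 4 remains possible at r1c9, so r1c9=4.
Step 46. [r3c6∈{9}] nothing but 9 survives at r3c6, so r3c6=9.
Step 47. [r1c4∈{2}] r1c4 is down to just 2. So r1c4=2.
Step 48. [r2c5∈{7}] nothing but 7 survives at r2c5. So r2c5=7.

Answer: 7 5 8 2 1 3 6 9 4 / 6 4 9 5 7 8 2 3 1 / 1 2 3 4 6 9 5 7 8 / 5 9 2 1 8 4 3 6 7 / 3 8 7 6 5 2 1 4 9 / 4 6 1 3 9 7 8 5 2 / 2 3 6 9 4 1 7 8 5 / 9 7 5 8 2 6 4 1 3 / 8 1 4 7 3 5 9 2 6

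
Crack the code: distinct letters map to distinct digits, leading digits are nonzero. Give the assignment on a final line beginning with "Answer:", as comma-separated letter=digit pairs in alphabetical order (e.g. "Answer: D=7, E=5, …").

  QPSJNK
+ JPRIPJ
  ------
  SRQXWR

Step 1. [col 1: K + J ≡ R (mod 10)] column 1 (K + J ≡ R (mod 10), carry-in 0) doesn't pin J yet; pick J=1 and continue, so J=1.
Step 2. [col 1: K + J ≡ R (mod 10)] several values work for R in column 1 (K + J ≡ R (mod 10), carry-in 0); try R=9. So R=9.
Step 3. [col 1: K + J ≡ R (mod 10)] from column 1 (J=1, R=9, carry-in 0, digits 1,9 already taken and all letters distinct): K must equal 8. So K=8.
Step 4. [col 2: N + P ≡ W (mod 10)] no forcing yet in column 2 (carry-in 0); P=4 is free and consistent — try it. So P=4.
Step 5. [col 2: N + P ≡ W (mod 10)] no forcing yet in column 2 (carry-in 0); N=6 is free and consistent — try it ⇒ N=6.
Step 6. [col 2: N + P ≡ W (mod 10)] column 2 reads N+P+carry(0)=W with N=6, P=4; with digits 1,4,6,8,9 already taken and all letters distinct, the only value for W is 0 ⇒ W=0.
Step 7. [col 3: J + I ≡ X (mod 10)] column 3 (J + I ≡ X (mod 10), carry-in 1) doesn't pin X yet; pick X=7 and continue, so X=7.
Step 8. [col 3: J + I ≡ X (mod 10)] from column 3 (J=1, X=7, carry-in 1, digits 0,1,4,6,7,8,9 already taken and all letters distinct): I must equal 5 ⇒ I=5.
Step 9. [col 4: S + R ≡ Q (mod 10)] column 4: given R=9, carry-in 0, and digits 0,1,4,5,6,7,8,9 already taken and all letters distinct, S+R≡Q (mod 10) forces Q=2, so Q=2.
Step 10. [col 4: S + R ≡ Q (mod 10)] column 4 reads S+R+carry(0)=Q with R=9, Q=2; with digits 0,1,2,4,5,6,7,8,9 already taken and all letters distinct, the only value for S is 3. So S=3.

Answer: I=5, J=1, K=8, N=6, P=4, Q=2, R=9, S=3, W=0, X=7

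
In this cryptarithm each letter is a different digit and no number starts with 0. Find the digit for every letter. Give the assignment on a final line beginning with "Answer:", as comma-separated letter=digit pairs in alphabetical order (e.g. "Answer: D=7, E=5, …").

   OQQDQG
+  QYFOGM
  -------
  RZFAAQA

Step 1. [col 1: G + M ≡ A (mod 10)] several values work for M in column 1 (G + M ≡ A (mod 10), carry-in 0); try M=5, so M=5.
Step 2. [col 1: G + M ≡ A (mod 10)] several values work for A in column 1 (G + M ≡ A (mod 10), carry-in 0); try A=4, so A=4.
Step 3. [col 1: G + M ≡ A (mod 10)] column 1: given M=5, A=4, carry-in 0, and digits 4,5 already taken and all letters distinct, G+M≡A (mod 10) forces G=9. So G=9.
Step 4. [col 2: Q + G ≡ Q (mod 10)] column 2 (Q + G ≡ Q (mod 10), carry-in 1) doesn't pin Q yet; pick Q=8 and continue. So Q=8.
Step 5. [col 3: D + O ≡ A (mod 10)] D=0 is one option consistent with column 3 (D + O ≡ A (mod 10), carry-in 1) — take it. So D=0.
Step 6. [R] R is the leading digit of a 7-digit sum of two 6-digit numbers; the final carry is exactly 1. So R=1.
Step 7. [col 3: D + O ≡ A (mod 10)] column 3 reads D+O+carry(1)=A with D=0, A=4; with digits 0,1,4,5,8,9 already taken and all letters distinct, the only value for O is 3. So O=3.
Step 8. [col 4: Q + F ≡ A (mod 10)] column 4: given Q=8, A=4, carry-in 0, and digits 0,1,3,4,5,8,9 already taken and all letters distinct, Q+F≡A (mod 10) forces F=6. So F=6.
Step 9. [col 5: Q + Y ≡ F (mod 10)] column 5: given Q=8, F=6, carry-in 1, and digits 0,1,3,4,5,6,8,9 already taken and all letters distinct, Q+Y≡F (mod 10) forces Y=7. So Y=7.
Step 10. [col 6: O + Q ≡ Z (mod 10)] column 6 reads O+Q+carry(1)=Z with O=3, Q=8; with digits 0,1,3,4,5,6,7,8,9 already taken and all letters distinct, the only value for Z is 2, so Z=2.

Answer: A=4, D=0, F=6, G=9, M=5, O=3, Q=8, R=1, Y=7, Z=2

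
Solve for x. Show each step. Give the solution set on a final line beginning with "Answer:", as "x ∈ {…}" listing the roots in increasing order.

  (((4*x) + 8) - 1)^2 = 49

Step 1. [(((4*x) + 8) - 1)^2 = 49] 49 ≥ 0, LHS is (·)² — take ±√ ⇒ sqrt: ((4*x) + 8) - 1 = 7 or -7.
Step 2. [((4*x) + 8) - 1 = 7 or -7] add 1: x sits inside (… - 1), so sub: (4*x) + 8 = 8 or -6.
Step 3. [(4*x) + 8 = 8 or -6] +8 is outermost — subtract 8 both sides, so sub: 4*x = 0 or -14.
Step 4. [4*x = 0 or -14] 4 out front; divide by 4, so div: x = 0 or -7/2.

Answer: x ∈ {-7/2, 0}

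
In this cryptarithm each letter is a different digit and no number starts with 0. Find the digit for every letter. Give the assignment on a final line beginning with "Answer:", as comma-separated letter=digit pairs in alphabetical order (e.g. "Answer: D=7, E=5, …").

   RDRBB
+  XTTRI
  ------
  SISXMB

Step 1. [S] S is the leading digit of a 6-digit sum of two 5-digit numbers; the final carry is exactly 1 ⇒ S=1.
Step 2. [col 1: B + I ≡ B (mod 10)] column 1 reads B+I+carry(0)=B with nothing yet; with digits 1 already taken and all letters distinct, the only value for I is 0 ⇒ I=0.
Step 3. [col 1: B + I ≡ B (mod 10)] no forcing yet in column 1 (carry-in 0); B=8 is free and consistent — try it, so B=8.
Step 4. [col 2: B + R ≡ M (mod 10)] R=7 is one option consistent with column 2 (B + R ≡ M (mod 10), carry-in 0) — take it ⇒ R=7.
Step 5. [col 2: B + R ≡ M (mod 10)] column 2 reads B+R+carry(0)=M with B=8, R=7; with digits 0,1,7,8 already taken and all letters distinct, the only value for M is 5. So M=5.
Step 6. [col 3: R + T ≡ X (mod 10)] no forcing yet in column 3 (carry-in 1); X=2 is free and consistent — try it. So X=2.
Step 7. [col 3: R + T ≡ X (mod 10)] from column 3 (R=7, X=2, carry-in 1, digits 0,1,2,5,7,8 already taken and all letters distinct): T must equal 4. So T=4.
Step 8. [col 4: D + T ≡ S (mod 10)] column 4 reads D+T+carry(1)=S with T=4, S=1; with digits 0,1,2,4,5,7,8 already taken and all letters distinct, the only value for D is 6. So D=6.

Answer: B=8, D=6, I=0, M=5, R=7, S=1, T=4, X=2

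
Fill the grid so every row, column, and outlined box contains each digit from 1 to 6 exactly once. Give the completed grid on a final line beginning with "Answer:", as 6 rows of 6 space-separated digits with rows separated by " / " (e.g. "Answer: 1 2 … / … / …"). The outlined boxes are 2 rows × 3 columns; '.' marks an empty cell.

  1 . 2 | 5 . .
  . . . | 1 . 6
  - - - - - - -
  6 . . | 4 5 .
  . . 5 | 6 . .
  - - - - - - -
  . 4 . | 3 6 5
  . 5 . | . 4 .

Step 1. [r2c2∈{3}] r2c2's peers cover all but 3. So r2c2=3.
Step 2. [r4c5∈{1,2,3}] r4c5 is the only open cell in col 5 admitting 1, so r4c5=1.
Step 3. [r4c2∈{2}] nothing but 2 survives at r4c2, so r4c2=2.
Step 4. [r4c6∈{3}] r4c6's peers cover all but 3, so r4c6=3.
Step 5. [r6c3∈{1,3,6}] r6c3 is the only open cell in row 6 admitting 6. So r6c3=6.
Step 6. [r6c4∈{2}] r6c4 is down to just 2. So r6c4=2.
Step 7. [r5c3∈{1}] only 1 remains possible at r5c3 ⇒ r5c3=1.
Step 8. [r2c3∈{4}] only 4 remains possible at r2c3. So r2c3=4.
Step 9. [r4c1∈{4}] r4c1 is down to just 4. So r4c1=4.
Step 10. [r3c2∈{1}] only 1 remains possible at r3c2. So r3c2=1.
Step 11. [r2c5∈{2}] r2c5 has the single candidate 2 ⇒ r2c5=2.
Step 12. [r6c6∈{1}] nothing but 1 survives at r6c6, so r6c6=1.
Step 13. [r1c6∈{4}] r1c6 has the single candidate 4. So r1c6=4.
Step 14. [r6c1∈{3}] r6c1's peers cover all but 3. So r6c1=3.
Step 15. [r3c6∈{2}] r3c6 has the single candidate 2, so r3c6=2.
Step 16. [r1c5∈{3}] r1c5 is down to just 3, so r1c5=3.
Step 17. [r2c1∈{5}] r2c1 is down to just 5. So r2c1=5.
Step 18. [r3c3∈{3}] only 3 remains possible at r3c3 ⇒ r3c3=3.
Step 19. [r1c2∈{6}] r1c2 is down to just 6. So r1c2=6.
Step 20. [r5c1∈{2}] only 2 remains possible at r5c1. So r5c1=2.

Answer: 1 6 2 5 3 4 / 5 3 4 1 2 6 / 6 1 3 4 5 2 / 4 2 5 6 1 3 / 2 4 1 3 6 5 / 3 5 6 2 4 1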